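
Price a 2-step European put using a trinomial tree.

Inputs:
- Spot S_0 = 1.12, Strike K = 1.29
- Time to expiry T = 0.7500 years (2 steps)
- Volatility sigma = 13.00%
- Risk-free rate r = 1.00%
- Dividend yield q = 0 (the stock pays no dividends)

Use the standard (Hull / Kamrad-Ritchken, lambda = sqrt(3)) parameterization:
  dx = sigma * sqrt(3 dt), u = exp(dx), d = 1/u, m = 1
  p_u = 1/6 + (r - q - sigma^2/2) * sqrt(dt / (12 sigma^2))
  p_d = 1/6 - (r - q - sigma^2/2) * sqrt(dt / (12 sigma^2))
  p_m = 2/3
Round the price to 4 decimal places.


dt = T/N = 0.375000; dx = sigma*sqrt(3*dt) = 0.137886
u = exp(dx) = 1.147844; d = 1/u = 0.871198
p_u = 0.168774, p_m = 0.666667, p_d = 0.164559
Discount per step: exp(-r*dt) = 0.996257
Stock lattice S(k, j) with j the centered position index:
  k=0: S(0,+0) = 1.1200
  k=1: S(1,-1) = 0.9757; S(1,+0) = 1.1200; S(1,+1) = 1.2856
  k=2: S(2,-2) = 0.8501; S(2,-1) = 0.9757; S(2,+0) = 1.1200; S(2,+1) = 1.2856; S(2,+2) = 1.4757
Terminal payoffs V(N, j) = max(K - S_T, 0):
  V(2,-2) = 0.439935; V(2,-1) = 0.314258; V(2,+0) = 0.170000; V(2,+1) = 0.004414; V(2,+2) = 0.000000
Backward induction: V(k, j) = exp(-r*dt) * [p_u * V(k+1, j+1) + p_m * V(k+1, j) + p_d * V(k+1, j-1)]
  V(1,-1) = exp(-r*dt) * [p_u*0.170000 + p_m*0.314258 + p_d*0.439935] = 0.309430
  V(1,+0) = exp(-r*dt) * [p_u*0.004414 + p_m*0.170000 + p_d*0.314258] = 0.165172
  V(1,+1) = exp(-r*dt) * [p_u*0.000000 + p_m*0.004414 + p_d*0.170000] = 0.030802
  V(0,+0) = exp(-r*dt) * [p_u*0.030802 + p_m*0.165172 + p_d*0.309430] = 0.165610

Answer: Price = V(0,0) = 0.1656


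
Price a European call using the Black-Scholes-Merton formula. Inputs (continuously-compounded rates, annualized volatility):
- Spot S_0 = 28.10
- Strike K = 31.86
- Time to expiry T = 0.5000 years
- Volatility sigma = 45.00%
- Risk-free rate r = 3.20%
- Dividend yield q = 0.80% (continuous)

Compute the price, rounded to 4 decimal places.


d1 = (ln(S/K) + (r - q + 0.5*sigma^2) * T) / (sigma * sqrt(T)) = -0.19785391
d2 = d1 - sigma * sqrt(T) = -0.51605196
exp(-rT) = 0.98412732; exp(-qT) = 0.99600799
C = S_0 * exp(-qT) * N(d1) - K * exp(-rT) * N(d2)
N(d1) = 0.42157968; N(d2) = 0.30290906
C = 28.1000 * 0.99600799 * 0.42157968 - 31.8600 * 0.98412732 * 0.30290906 = 2.3016

Answer: Price = 2.3016


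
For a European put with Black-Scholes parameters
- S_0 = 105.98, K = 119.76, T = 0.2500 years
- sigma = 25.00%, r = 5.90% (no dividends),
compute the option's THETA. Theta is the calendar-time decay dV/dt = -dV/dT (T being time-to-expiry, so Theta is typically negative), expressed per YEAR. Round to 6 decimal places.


Answer: Theta = -1.969250

Derivation:
d1 = -0.7974147444; d2 = -0.9224147444
phi(d1) = 0.2902903440; exp(-qT) = 1.0000000000; exp(-rT) = 0.9853582484
Theta = -S*exp(-qT)*phi(d1)*sigma/(2*sqrt(T)) + r*K*exp(-rT)*N(-d2) - q*S*exp(-qT)*N(-d1)
N(-d1) = 0.7873949005; N(-d2) = 0.8218438591; sqrt(T) = 0.5000000000
Term 1 = -105.9800 * 1.0000000000 * 0.2902903440 * 0.2500 / (2 * 0.5000000000) = -7.6912426643
Term 2 = 0.0590 * 119.7600 * 0.9853582484 * 0.8218438591 = 5.7219923098
Term 3 = 0 (no dividend yield, q = 0)
Theta = -7.6912426643 + (5.7219923098) + (0.0000000000) = -1.969250


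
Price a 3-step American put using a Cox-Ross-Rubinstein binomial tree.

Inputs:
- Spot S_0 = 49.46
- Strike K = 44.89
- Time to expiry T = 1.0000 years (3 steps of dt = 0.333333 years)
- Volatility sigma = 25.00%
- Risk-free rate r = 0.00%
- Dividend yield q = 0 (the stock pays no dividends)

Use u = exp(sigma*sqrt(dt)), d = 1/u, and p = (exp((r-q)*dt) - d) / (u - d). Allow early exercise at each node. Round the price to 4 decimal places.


Answer: Price = V(0,0) = 2.8042

Derivation:
dt = T/N = 0.333333
u = exp(sigma*sqrt(dt)) = 1.155274; d = 1/u = 0.865596
p = (exp((r-q)*dt) - d) / (u - d) = 0.463978
Discount per step: exp(-r*dt) = 1.000000
Stock lattice S(k, i) with i counting down-moves:
  k=0: S(0,0) = 49.4600
  k=1: S(1,0) = 57.1399; S(1,1) = 42.8124
  k=2: S(2,0) = 66.0122; S(2,1) = 49.4600; S(2,2) = 37.0582
  k=3: S(3,0) = 76.2622; S(3,1) = 57.1399; S(3,2) = 42.8124; S(3,3) = 32.0774
Terminal payoffs V(N, i) = max(K - S_T, 0):
  V(3,0) = 0.000000; V(3,1) = 0.000000; V(3,2) = 2.077646; V(3,3) = 12.812606
Backward induction: V(k, i) = exp(-r*dt) * [p * V(k+1, i) + (1-p) * V(k+1, i+1)]; then take max(V_cont, immediate exercise) for American.
  V(2,0) = exp(-r*dt) * [p*0.000000 + (1-p)*0.000000] = 0.000000; exercise = 0.000000; V(2,0) = max -> 0.000000
  V(2,1) = exp(-r*dt) * [p*0.000000 + (1-p)*2.077646] = 1.113664; exercise = 0.000000; V(2,1) = max -> 1.113664
  V(2,2) = exp(-r*dt) * [p*2.077646 + (1-p)*12.812606] = 7.831819; exercise = 7.831819; V(2,2) = max -> 7.831819
  V(1,0) = exp(-r*dt) * [p*0.000000 + (1-p)*1.113664] = 0.596948; exercise = 0.000000; V(1,0) = max -> 0.596948
  V(1,1) = exp(-r*dt) * [p*1.113664 + (1-p)*7.831819] = 4.714742; exercise = 2.077646; V(1,1) = max -> 4.714742
  V(0,0) = exp(-r*dt) * [p*0.596948 + (1-p)*4.714742] = 2.804176; exercise = 0.000000; V(0,0) = max -> 2.804176


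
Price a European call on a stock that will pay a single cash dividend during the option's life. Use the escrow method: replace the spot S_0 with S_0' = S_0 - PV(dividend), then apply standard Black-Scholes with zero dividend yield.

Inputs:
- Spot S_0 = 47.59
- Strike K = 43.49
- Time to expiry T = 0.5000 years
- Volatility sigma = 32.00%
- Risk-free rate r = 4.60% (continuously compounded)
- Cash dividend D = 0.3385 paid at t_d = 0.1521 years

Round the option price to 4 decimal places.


Answer: Price = 6.8521

Derivation:
PV(D) = D * exp(-r * t_d) = 0.3385 * 0.99302782 = 0.33613992
S_0' = S_0 - PV(D) = 47.5900 - 0.33613992 = 47.25386008
d1 = (ln(S_0'/K) + (r + sigma^2/2)*T) / (sigma*sqrt(T)) = 0.58161000
d2 = d1 - sigma*sqrt(T) = 0.35533583
exp(-rT) = 0.97726248
N(d1) = 0.71958530; N(d2) = 0.63883099
C = S_0' * N(d1) - K * exp(-rT) * N(d2) = 47.25386008 * 0.71958530 - 43.4900 * 0.97726248 * 0.63883099 = 6.8521


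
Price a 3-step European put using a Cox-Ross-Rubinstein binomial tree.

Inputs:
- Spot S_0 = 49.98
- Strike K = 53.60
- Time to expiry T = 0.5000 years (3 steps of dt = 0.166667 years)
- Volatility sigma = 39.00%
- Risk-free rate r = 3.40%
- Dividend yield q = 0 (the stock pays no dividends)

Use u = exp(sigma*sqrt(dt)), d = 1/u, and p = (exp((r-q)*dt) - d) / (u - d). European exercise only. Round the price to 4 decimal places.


dt = T/N = 0.166667
u = exp(sigma*sqrt(dt)) = 1.172592; d = 1/u = 0.852811
p = (exp((r-q)*dt) - d) / (u - d) = 0.478050
Discount per step: exp(-r*dt) = 0.994349
Stock lattice S(k, i) with i counting down-moves:
  k=0: S(0,0) = 49.9800
  k=1: S(1,0) = 58.6062; S(1,1) = 42.6235
  k=2: S(2,0) = 68.7211; S(2,1) = 49.9800; S(2,2) = 36.3498
  k=3: S(3,0) = 80.5818; S(3,1) = 58.6062; S(3,2) = 42.6235; S(3,3) = 30.9995
Terminal payoffs V(N, i) = max(K - S_T, 0):
  V(3,0) = 0.000000; V(3,1) = 0.000000; V(3,2) = 10.976485; V(3,3) = 22.600458
Backward induction: V(k, i) = exp(-r*dt) * [p * V(k+1, i) + (1-p) * V(k+1, i+1)].
  V(2,0) = exp(-r*dt) * [p*0.000000 + (1-p)*0.000000] = 0.000000
  V(2,1) = exp(-r*dt) * [p*0.000000 + (1-p)*10.976485] = 5.696798
  V(2,2) = exp(-r*dt) * [p*10.976485 + (1-p)*22.600458] = 16.947305
  V(1,0) = exp(-r*dt) * [p*0.000000 + (1-p)*5.696798] = 2.956639
  V(1,1) = exp(-r*dt) * [p*5.696798 + (1-p)*16.947305] = 11.503623
  V(0,0) = exp(-r*dt) * [p*2.956639 + (1-p)*11.503623] = 7.375819

Answer: Price = V(0,0) = 7.3758


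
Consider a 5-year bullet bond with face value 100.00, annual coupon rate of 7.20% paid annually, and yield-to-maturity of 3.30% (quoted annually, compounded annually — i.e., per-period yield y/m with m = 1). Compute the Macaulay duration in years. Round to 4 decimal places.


Coupon per period c = face * coupon_rate / m = 7.200000
Periods per year m = 1; per-period yield y/m = 0.033000
Number of cashflows N = 5
Cashflows (t years, CF_t, discount factor 1/(1+y/m)^(m*t), PV):
  t = 1.0000: CF_t = 7.200000, DF = 0.968054, PV = 6.969990
  t = 2.0000: CF_t = 7.200000, DF = 0.937129, PV = 6.747328
  t = 3.0000: CF_t = 7.200000, DF = 0.907192, PV = 6.531780
  t = 4.0000: CF_t = 7.200000, DF = 0.878211, PV = 6.323117
  t = 5.0000: CF_t = 107.200000, DF = 0.850156, PV = 91.136675
Price P = sum_t PV_t = 117.708890
Macaulay numerator sum_t t * PV_t:
  t * PV_t at t = 1.0000: 6.969990
  t * PV_t at t = 2.0000: 13.494657
  t * PV_t at t = 3.0000: 19.595339
  t * PV_t at t = 4.0000: 25.292468
  t * PV_t at t = 5.0000: 455.683373
Macaulay duration D = (sum_t t * PV_t) / P = 521.035827 / 117.708890 = 4.426478

Answer: Macaulay duration = 4.4265 years


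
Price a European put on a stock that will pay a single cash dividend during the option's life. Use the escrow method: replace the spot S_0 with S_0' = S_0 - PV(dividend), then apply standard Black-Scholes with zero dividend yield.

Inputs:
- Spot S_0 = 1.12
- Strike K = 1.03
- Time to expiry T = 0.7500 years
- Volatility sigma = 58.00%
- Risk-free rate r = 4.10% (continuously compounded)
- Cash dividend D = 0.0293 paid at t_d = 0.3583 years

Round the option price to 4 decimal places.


Answer: Price = 0.1642

Derivation:
PV(D) = D * exp(-r * t_d) = 0.0293 * 0.98541708 = 0.02887272
S_0' = S_0 - PV(D) = 1.1200 - 0.02887272 = 1.09112728
d1 = (ln(S_0'/K) + (r + sigma^2/2)*T) / (sigma*sqrt(T)) = 0.42714475
d2 = d1 - sigma*sqrt(T) = -0.07514998
exp(-rT) = 0.96971797
N(-d1) = 0.33463695; N(-d2) = 0.52995231
P = K * exp(-rT) * N(-d2) - S_0' * N(-d1) = 1.0300 * 0.96971797 * 0.52995231 - 1.09112728 * 0.33463695 = 0.1642


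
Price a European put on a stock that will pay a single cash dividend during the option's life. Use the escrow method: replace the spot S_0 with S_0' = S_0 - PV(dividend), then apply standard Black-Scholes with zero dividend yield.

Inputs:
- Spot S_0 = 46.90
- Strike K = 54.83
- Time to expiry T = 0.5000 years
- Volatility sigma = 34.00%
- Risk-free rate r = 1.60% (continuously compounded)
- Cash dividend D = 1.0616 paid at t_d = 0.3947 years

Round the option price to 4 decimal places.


Answer: Price = 10.2244

Derivation:
PV(D) = D * exp(-r * t_d) = 1.0616 * 0.99370470 = 1.05491691
S_0' = S_0 - PV(D) = 46.9000 - 1.05491691 = 45.84508309
d1 = (ln(S_0'/K) + (r + sigma^2/2)*T) / (sigma*sqrt(T)) = -0.59093136
d2 = d1 - sigma*sqrt(T) = -0.83134767
exp(-rT) = 0.99203191
N(-d1) = 0.72271680; N(-d2) = 0.79711137
P = K * exp(-rT) * N(-d2) - S_0' * N(-d1) = 54.8300 * 0.99203191 * 0.79711137 - 45.84508309 * 0.72271680 = 10.2244


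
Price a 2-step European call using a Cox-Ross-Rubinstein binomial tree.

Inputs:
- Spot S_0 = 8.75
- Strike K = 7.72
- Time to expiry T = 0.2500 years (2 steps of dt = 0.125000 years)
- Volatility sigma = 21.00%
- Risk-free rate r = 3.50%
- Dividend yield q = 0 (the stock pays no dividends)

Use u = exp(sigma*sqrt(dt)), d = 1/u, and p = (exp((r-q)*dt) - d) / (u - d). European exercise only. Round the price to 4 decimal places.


dt = T/N = 0.125000
u = exp(sigma*sqrt(dt)) = 1.077072; d = 1/u = 0.928443
p = (exp((r-q)*dt) - d) / (u - d) = 0.510947
Discount per step: exp(-r*dt) = 0.995635
Stock lattice S(k, i) with i counting down-moves:
  k=0: S(0,0) = 8.7500
  k=1: S(1,0) = 9.4244; S(1,1) = 8.1239
  k=2: S(2,0) = 10.1507; S(2,1) = 8.7500; S(2,2) = 7.5426
Terminal payoffs V(N, i) = max(S_T - K, 0):
  V(2,0) = 2.430735; V(2,1) = 1.030000; V(2,2) = 0.000000
Backward induction: V(k, i) = exp(-r*dt) * [p * V(k+1, i) + (1-p) * V(k+1, i+1)].
  V(1,0) = exp(-r*dt) * [p*2.430735 + (1-p)*1.030000] = 1.738081
  V(1,1) = exp(-r*dt) * [p*1.030000 + (1-p)*0.000000] = 0.523978
  V(0,0) = exp(-r*dt) * [p*1.738081 + (1-p)*0.523978] = 1.139325

Answer: Price = V(0,0) = 1.1393


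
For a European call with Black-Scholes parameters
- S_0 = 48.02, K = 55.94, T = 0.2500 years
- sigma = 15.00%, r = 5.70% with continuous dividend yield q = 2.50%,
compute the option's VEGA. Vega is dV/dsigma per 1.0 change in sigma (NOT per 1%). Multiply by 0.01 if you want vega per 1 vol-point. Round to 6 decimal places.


d1 = -1.8913279597; d2 = -1.9663279597
phi(d1) = 0.0667034063; exp(-qT) = 0.9937694906; exp(-rT) = 0.9858510507
Vega = S * exp(-qT) * phi(d1) * sqrt(T) = 48.0200 * 0.9937694906 * 0.0667034063 * 0.5000000000 = 1.591570

Answer: Vega = 1.591570


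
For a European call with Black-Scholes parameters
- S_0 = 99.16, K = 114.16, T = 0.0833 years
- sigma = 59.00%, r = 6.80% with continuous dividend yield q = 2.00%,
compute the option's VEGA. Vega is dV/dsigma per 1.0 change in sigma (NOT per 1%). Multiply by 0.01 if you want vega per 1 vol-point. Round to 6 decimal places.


d1 = -0.7186189688; d2 = -0.8889032311
phi(d1) = 0.3081572284; exp(-qT) = 0.9983353870; exp(-rT) = 0.9943516125
Vega = S * exp(-qT) * phi(d1) * sqrt(T) = 99.1600 * 0.9983353870 * 0.3081572284 * 0.2886173938 = 8.804564

Answer: Vega = 8.804564


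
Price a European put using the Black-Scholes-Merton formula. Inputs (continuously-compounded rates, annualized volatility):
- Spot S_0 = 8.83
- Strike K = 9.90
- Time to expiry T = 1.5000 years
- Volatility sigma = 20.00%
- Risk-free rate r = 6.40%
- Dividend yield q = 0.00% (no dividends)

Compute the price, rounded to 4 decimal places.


Answer: Price = 0.9530

Derivation:
d1 = (ln(S/K) + (r - q + 0.5*sigma^2) * T) / (sigma * sqrt(T)) = 0.04743950
d2 = d1 - sigma * sqrt(T) = -0.19750947
exp(-rT) = 0.90846402; exp(-qT) = 1.00000000
P = K * exp(-rT) * N(-d2) - S_0 * exp(-qT) * N(-d1)
N(-d1) = 0.48108147; N(-d2) = 0.57828556
P = 9.9000 * 0.90846402 * 0.57828556 - 8.8300 * 1.00000000 * 0.48108147 = 0.9530


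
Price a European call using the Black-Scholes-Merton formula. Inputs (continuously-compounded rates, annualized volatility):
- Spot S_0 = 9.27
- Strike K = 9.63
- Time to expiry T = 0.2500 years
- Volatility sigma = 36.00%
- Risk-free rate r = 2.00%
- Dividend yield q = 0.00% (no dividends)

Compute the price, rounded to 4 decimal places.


d1 = (ln(S/K) + (r - q + 0.5*sigma^2) * T) / (sigma * sqrt(T)) = -0.09388803
d2 = d1 - sigma * sqrt(T) = -0.27388803
exp(-rT) = 0.99501248; exp(-qT) = 1.00000000
C = S_0 * exp(-qT) * N(d1) - K * exp(-rT) * N(d2)
N(d1) = 0.46259905; N(d2) = 0.39208533
C = 9.2700 * 1.00000000 * 0.46259905 - 9.6300 * 0.99501248 * 0.39208533 = 0.5313

Answer: Price = 0.5313


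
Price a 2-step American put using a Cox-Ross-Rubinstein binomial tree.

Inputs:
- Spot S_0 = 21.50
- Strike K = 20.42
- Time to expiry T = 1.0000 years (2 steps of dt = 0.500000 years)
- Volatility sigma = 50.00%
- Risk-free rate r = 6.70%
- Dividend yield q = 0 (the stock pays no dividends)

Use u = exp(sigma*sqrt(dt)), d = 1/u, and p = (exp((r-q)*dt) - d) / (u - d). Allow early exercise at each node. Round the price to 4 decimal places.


Answer: Price = V(0,0) = 2.7812

Derivation:
dt = T/N = 0.500000
u = exp(sigma*sqrt(dt)) = 1.424119; d = 1/u = 0.702189
p = (exp((r-q)*dt) - d) / (u - d) = 0.459710
Discount per step: exp(-r*dt) = 0.967055
Stock lattice S(k, i) with i counting down-moves:
  k=0: S(0,0) = 21.5000
  k=1: S(1,0) = 30.6186; S(1,1) = 15.0971
  k=2: S(2,0) = 43.6045; S(2,1) = 21.5000; S(2,2) = 10.6010
Terminal payoffs V(N, i) = max(K - S_T, 0):
  V(2,0) = 0.000000; V(2,1) = 0.000000; V(2,2) = 9.819023
Backward induction: V(k, i) = exp(-r*dt) * [p * V(k+1, i) + (1-p) * V(k+1, i+1)]; then take max(V_cont, immediate exercise) for American.
  V(1,0) = exp(-r*dt) * [p*0.000000 + (1-p)*0.000000] = 0.000000; exercise = 0.000000; V(1,0) = max -> 0.000000
  V(1,1) = exp(-r*dt) * [p*0.000000 + (1-p)*9.819023] = 5.130339; exercise = 5.322947; V(1,1) = max -> 5.322947
  V(0,0) = exp(-r*dt) * [p*0.000000 + (1-p)*5.322947] = 2.781185; exercise = 0.000000; V(0,0) = max -> 2.781185


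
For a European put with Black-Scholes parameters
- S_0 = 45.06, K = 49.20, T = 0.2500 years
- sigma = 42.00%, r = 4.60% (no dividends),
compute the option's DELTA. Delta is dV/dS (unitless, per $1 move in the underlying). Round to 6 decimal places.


d1 = -0.2588032785; d2 = -0.4688032785
phi(d1) = 0.3858031160; exp(-qT) = 1.0000000000; exp(-rT) = 0.9885658722
N(-d1) = 0.6021064859
Delta = -exp(-qT) * N(-d1) = -1.0000000000 * 0.6021064859 = -0.602106

Answer: Delta = -0.602106


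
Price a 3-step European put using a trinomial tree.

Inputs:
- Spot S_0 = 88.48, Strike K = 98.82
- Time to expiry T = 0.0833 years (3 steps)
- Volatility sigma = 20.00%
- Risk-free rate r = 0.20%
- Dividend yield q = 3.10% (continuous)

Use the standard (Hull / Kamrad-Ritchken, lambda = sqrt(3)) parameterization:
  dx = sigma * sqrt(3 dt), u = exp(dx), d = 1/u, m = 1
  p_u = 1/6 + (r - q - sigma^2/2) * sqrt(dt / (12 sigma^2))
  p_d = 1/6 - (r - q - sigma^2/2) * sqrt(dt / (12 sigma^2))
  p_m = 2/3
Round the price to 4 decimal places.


Answer: Price = V(0,0) = 10.5991

Derivation:
dt = T/N = 0.027767; dx = sigma*sqrt(3*dt) = 0.057723
u = exp(dx) = 1.059422; d = 1/u = 0.943911
p_u = 0.154881, p_m = 0.666667, p_d = 0.178452
Discount per step: exp(-r*dt) = 0.999944
Stock lattice S(k, j) with j the centered position index:
  k=0: S(0,+0) = 88.4800
  k=1: S(1,-1) = 83.5172; S(1,+0) = 88.4800; S(1,+1) = 93.7377
  k=2: S(2,-2) = 78.8328; S(2,-1) = 83.5172; S(2,+0) = 88.4800; S(2,+1) = 93.7377; S(2,+2) = 99.3077
  k=3: S(3,-3) = 74.4112; S(3,-2) = 78.8328; S(3,-1) = 83.5172; S(3,+0) = 88.4800; S(3,+1) = 93.7377; S(3,+2) = 99.3077; S(3,+3) = 105.2088
Terminal payoffs V(N, j) = max(K - S_T, 0):
  V(3,-3) = 24.408827; V(3,-2) = 19.987166; V(3,-1) = 15.302762; V(3,+0) = 10.340000; V(3,+1) = 5.082341; V(3,+2) = 0.000000; V(3,+3) = 0.000000
Backward induction: V(k, j) = exp(-r*dt) * [p_u * V(k+1, j+1) + p_m * V(k+1, j) + p_d * V(k+1, j-1)]
  V(2,-2) = exp(-r*dt) * [p_u*15.302762 + p_m*19.987166 + p_d*24.408827] = 20.049579
  V(2,-1) = exp(-r*dt) * [p_u*10.340000 + p_m*15.302762 + p_d*19.987166] = 15.369209
  V(2,+0) = exp(-r*dt) * [p_u*5.082341 + p_m*10.340000 + p_d*15.302762] = 10.410722
  V(2,+1) = exp(-r*dt) * [p_u*0.000000 + p_m*5.082341 + p_d*10.340000] = 5.233129
  V(2,+2) = exp(-r*dt) * [p_u*0.000000 + p_m*0.000000 + p_d*5.082341] = 0.906903
  V(1,-1) = exp(-r*dt) * [p_u*10.410722 + p_m*15.369209 + p_d*20.049579] = 15.435595
  V(1,+0) = exp(-r*dt) * [p_u*5.233129 + p_m*10.410722 + p_d*15.369209] = 10.493078
  V(1,+1) = exp(-r*dt) * [p_u*0.906903 + p_m*5.233129 + p_d*10.410722] = 5.486723
  V(0,+0) = exp(-r*dt) * [p_u*5.486723 + p_m*10.493078 + p_d*15.435595] = 10.599099


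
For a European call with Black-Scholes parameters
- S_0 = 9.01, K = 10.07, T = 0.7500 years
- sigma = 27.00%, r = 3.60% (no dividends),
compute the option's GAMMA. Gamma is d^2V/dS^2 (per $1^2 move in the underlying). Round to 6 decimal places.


Answer: Gamma = 0.183839

Derivation:
d1 = -0.2432917046; d2 = -0.4771185636
phi(d1) = 0.3873084171; exp(-qT) = 1.0000000000; exp(-rT) = 0.9733612415
Gamma = exp(-qT) * phi(d1) / (S * sigma * sqrt(T)) = 1.0000000000 * 0.3873084171 / (9.0100 * 0.2700 * 0.8660254038) = 0.183839


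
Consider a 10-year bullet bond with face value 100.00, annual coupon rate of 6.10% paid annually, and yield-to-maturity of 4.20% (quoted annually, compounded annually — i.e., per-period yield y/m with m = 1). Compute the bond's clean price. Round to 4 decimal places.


Answer: Price = 115.2584

Derivation:
Coupon per period c = face * coupon_rate / m = 6.100000
Periods per year m = 1; per-period yield y/m = 0.042000
Number of cashflows N = 10
Cashflows (t years, CF_t, discount factor 1/(1+y/m)^(m*t), PV):
  t = 1.0000: CF_t = 6.100000, DF = 0.959693, PV = 5.854127
  t = 2.0000: CF_t = 6.100000, DF = 0.921010, PV = 5.618164
  t = 3.0000: CF_t = 6.100000, DF = 0.883887, PV = 5.391712
  t = 4.0000: CF_t = 6.100000, DF = 0.848260, PV = 5.174388
  t = 5.0000: CF_t = 6.100000, DF = 0.814069, PV = 4.965823
  t = 6.0000: CF_t = 6.100000, DF = 0.781257, PV = 4.765665
  t = 7.0000: CF_t = 6.100000, DF = 0.749766, PV = 4.573575
  t = 8.0000: CF_t = 6.100000, DF = 0.719545, PV = 4.389227
  t = 9.0000: CF_t = 6.100000, DF = 0.690543, PV = 4.212310
  t = 10.0000: CF_t = 106.100000, DF = 0.662709, PV = 70.313415
Price P = sum_t PV_t = 115.258406


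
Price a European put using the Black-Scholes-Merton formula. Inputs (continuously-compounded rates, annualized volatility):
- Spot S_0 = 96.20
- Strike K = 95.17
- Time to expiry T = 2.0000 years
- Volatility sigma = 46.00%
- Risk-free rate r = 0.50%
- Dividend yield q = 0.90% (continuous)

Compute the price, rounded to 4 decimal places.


Answer: Price = 23.9321

Derivation:
d1 = (ln(S/K) + (r - q + 0.5*sigma^2) * T) / (sigma * sqrt(T)) = 0.32951882
d2 = d1 - sigma * sqrt(T) = -0.32101942
exp(-rT) = 0.99004983; exp(-qT) = 0.98216103
P = K * exp(-rT) * N(-d2) - S_0 * exp(-qT) * N(-d1)
N(-d1) = 0.37088179; N(-d2) = 0.62590216
P = 95.1700 * 0.99004983 * 0.62590216 - 96.2000 * 0.98216103 * 0.37088179 = 23.9321


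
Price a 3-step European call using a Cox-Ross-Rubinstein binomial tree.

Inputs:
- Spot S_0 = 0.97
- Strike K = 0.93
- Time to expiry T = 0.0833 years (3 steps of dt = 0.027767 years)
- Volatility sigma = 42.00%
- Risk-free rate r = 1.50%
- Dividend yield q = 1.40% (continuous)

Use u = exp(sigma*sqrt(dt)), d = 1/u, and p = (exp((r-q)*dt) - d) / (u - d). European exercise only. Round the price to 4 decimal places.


Answer: Price = V(0,0) = 0.0698

Derivation:
dt = T/N = 0.027767
u = exp(sigma*sqrt(dt)) = 1.072493; d = 1/u = 0.932407
p = (exp((r-q)*dt) - d) / (u - d) = 0.482709
Discount per step: exp(-r*dt) = 0.999584
Stock lattice S(k, i) with i counting down-moves:
  k=0: S(0,0) = 0.9700
  k=1: S(1,0) = 1.0403; S(1,1) = 0.9044
  k=2: S(2,0) = 1.1157; S(2,1) = 0.9700; S(2,2) = 0.8433
  k=3: S(3,0) = 1.1966; S(3,1) = 1.0403; S(3,2) = 0.9044; S(3,3) = 0.7863
Terminal payoffs V(N, i) = max(S_T - K, 0):
  V(3,0) = 0.266617; V(3,1) = 0.110318; V(3,2) = 0.000000; V(3,3) = 0.000000
Backward induction: V(k, i) = exp(-r*dt) * [p * V(k+1, i) + (1-p) * V(k+1, i+1)].
  V(2,0) = exp(-r*dt) * [p*0.266617 + (1-p)*0.110318] = 0.185688
  V(2,1) = exp(-r*dt) * [p*0.110318 + (1-p)*0.000000] = 0.053229
  V(2,2) = exp(-r*dt) * [p*0.000000 + (1-p)*0.000000] = 0.000000
  V(1,0) = exp(-r*dt) * [p*0.185688 + (1-p)*0.053229] = 0.117120
  V(1,1) = exp(-r*dt) * [p*0.053229 + (1-p)*0.000000] = 0.025684
  V(0,0) = exp(-r*dt) * [p*0.117120 + (1-p)*0.025684] = 0.069792


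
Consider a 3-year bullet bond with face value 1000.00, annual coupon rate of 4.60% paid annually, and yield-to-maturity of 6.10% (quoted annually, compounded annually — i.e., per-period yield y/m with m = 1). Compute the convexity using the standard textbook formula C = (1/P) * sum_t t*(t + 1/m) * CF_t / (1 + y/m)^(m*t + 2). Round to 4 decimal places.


Answer: Convexity = 10.0318

Derivation:
Coupon per period c = face * coupon_rate / m = 46.000000
Periods per year m = 1; per-period yield y/m = 0.061000
Number of cashflows N = 3
Cashflows (t years, CF_t, discount factor 1/(1+y/m)^(m*t), PV):
  t = 1.0000: CF_t = 46.000000, DF = 0.942507, PV = 43.355325
  t = 2.0000: CF_t = 46.000000, DF = 0.888320, PV = 40.862700
  t = 3.0000: CF_t = 1046.000000, DF = 0.837247, PV = 875.760863
Price P = sum_t PV_t = 959.978888
Convexity numerator sum_t t*(t + 1/m) * CF_t / (1+y/m)^(m*t + 2):
  t = 1.0000: term = 77.026768
  t = 2.0000: term = 217.794820
  t = 3.0000: term = 9335.466204
Convexity = (1/P) * sum = 9630.287792 / 959.978888 = 10.031770


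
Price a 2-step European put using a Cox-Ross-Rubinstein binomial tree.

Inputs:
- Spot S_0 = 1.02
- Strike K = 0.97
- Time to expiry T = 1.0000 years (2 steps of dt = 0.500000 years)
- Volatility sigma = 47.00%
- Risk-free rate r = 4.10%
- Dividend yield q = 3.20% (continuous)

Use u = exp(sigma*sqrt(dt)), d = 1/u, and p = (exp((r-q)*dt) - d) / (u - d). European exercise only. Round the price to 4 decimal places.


Answer: Price = V(0,0) = 0.1416

Derivation:
dt = T/N = 0.500000
u = exp(sigma*sqrt(dt)) = 1.394227; d = 1/u = 0.717243
p = (exp((r-q)*dt) - d) / (u - d) = 0.424333
Discount per step: exp(-r*dt) = 0.979709
Stock lattice S(k, i) with i counting down-moves:
  k=0: S(0,0) = 1.0200
  k=1: S(1,0) = 1.4221; S(1,1) = 0.7316
  k=2: S(2,0) = 1.9827; S(2,1) = 1.0200; S(2,2) = 0.5247
Terminal payoffs V(N, i) = max(K - S_T, 0):
  V(2,0) = 0.000000; V(2,1) = 0.000000; V(2,2) = 0.445273
Backward induction: V(k, i) = exp(-r*dt) * [p * V(k+1, i) + (1-p) * V(k+1, i+1)].
  V(1,0) = exp(-r*dt) * [p*0.000000 + (1-p)*0.000000] = 0.000000
  V(1,1) = exp(-r*dt) * [p*0.000000 + (1-p)*0.445273] = 0.251128
  V(0,0) = exp(-r*dt) * [p*0.000000 + (1-p)*0.251128] = 0.141632


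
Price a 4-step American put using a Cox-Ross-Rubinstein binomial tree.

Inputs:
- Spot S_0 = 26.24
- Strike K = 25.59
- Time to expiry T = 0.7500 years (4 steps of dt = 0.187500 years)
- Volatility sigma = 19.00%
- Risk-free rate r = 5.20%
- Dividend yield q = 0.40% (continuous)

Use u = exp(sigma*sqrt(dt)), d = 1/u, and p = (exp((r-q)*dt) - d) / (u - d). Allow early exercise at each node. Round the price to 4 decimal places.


Answer: Price = V(0,0) = 1.0542

Derivation:
dt = T/N = 0.187500
u = exp(sigma*sqrt(dt)) = 1.085752; d = 1/u = 0.921021
p = (exp((r-q)*dt) - d) / (u - d) = 0.534325
Discount per step: exp(-r*dt) = 0.990297
Stock lattice S(k, i) with i counting down-moves:
  k=0: S(0,0) = 26.2400
  k=1: S(1,0) = 28.4901; S(1,1) = 24.1676
  k=2: S(2,0) = 30.9332; S(2,1) = 26.2400; S(2,2) = 22.2589
  k=3: S(3,0) = 33.5858; S(3,1) = 28.4901; S(3,2) = 24.1676; S(3,3) = 20.5009
  k=4: S(4,0) = 36.4658; S(4,1) = 30.9332; S(4,2) = 26.2400; S(4,3) = 22.2589; S(4,4) = 18.8817
Terminal payoffs V(N, i) = max(K - S_T, 0):
  V(4,0) = 0.000000; V(4,1) = 0.000000; V(4,2) = 0.000000; V(4,3) = 3.331140; V(4,4) = 6.708260
Backward induction: V(k, i) = exp(-r*dt) * [p * V(k+1, i) + (1-p) * V(k+1, i+1)]; then take max(V_cont, immediate exercise) for American.
  V(3,0) = exp(-r*dt) * [p*0.000000 + (1-p)*0.000000] = 0.000000; exercise = 0.000000; V(3,0) = max -> 0.000000
  V(3,1) = exp(-r*dt) * [p*0.000000 + (1-p)*0.000000] = 0.000000; exercise = 0.000000; V(3,1) = max -> 0.000000
  V(3,2) = exp(-r*dt) * [p*0.000000 + (1-p)*3.331140] = 1.536178; exercise = 1.422408; V(3,2) = max -> 1.536178
  V(3,3) = exp(-r*dt) * [p*3.331140 + (1-p)*6.708260] = 4.856202; exercise = 5.089122; V(3,3) = max -> 5.089122
  V(2,0) = exp(-r*dt) * [p*0.000000 + (1-p)*0.000000] = 0.000000; exercise = 0.000000; V(2,0) = max -> 0.000000
  V(2,1) = exp(-r*dt) * [p*0.000000 + (1-p)*1.536178] = 0.708419; exercise = 0.000000; V(2,1) = max -> 0.708419
  V(2,2) = exp(-r*dt) * [p*1.536178 + (1-p)*5.089122] = 3.159738; exercise = 3.331140; V(2,2) = max -> 3.331140
  V(1,0) = exp(-r*dt) * [p*0.000000 + (1-p)*0.708419] = 0.326692; exercise = 0.000000; V(1,0) = max -> 0.326692
  V(1,1) = exp(-r*dt) * [p*0.708419 + (1-p)*3.331140] = 1.911032; exercise = 1.422408; V(1,1) = max -> 1.911032
  V(0,0) = exp(-r*dt) * [p*0.326692 + (1-p)*1.911032] = 1.054152; exercise = 0.000000; V(0,0) = max -> 1.054152


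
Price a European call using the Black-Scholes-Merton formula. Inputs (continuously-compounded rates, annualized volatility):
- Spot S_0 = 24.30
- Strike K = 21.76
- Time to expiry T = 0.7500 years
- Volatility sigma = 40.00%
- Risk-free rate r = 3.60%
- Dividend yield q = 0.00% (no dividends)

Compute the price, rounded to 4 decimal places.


d1 = (ln(S/K) + (r - q + 0.5*sigma^2) * T) / (sigma * sqrt(T)) = 0.56985317
d2 = d1 - sigma * sqrt(T) = 0.22344301
exp(-rT) = 0.97336124; exp(-qT) = 1.00000000
C = S_0 * exp(-qT) * N(d1) - K * exp(-rT) * N(d2)
N(d1) = 0.71561135; N(d2) = 0.58840463
C = 24.3000 * 1.00000000 * 0.71561135 - 21.7600 * 0.97336124 * 0.58840463 = 4.9267

Answer: Price = 4.9267


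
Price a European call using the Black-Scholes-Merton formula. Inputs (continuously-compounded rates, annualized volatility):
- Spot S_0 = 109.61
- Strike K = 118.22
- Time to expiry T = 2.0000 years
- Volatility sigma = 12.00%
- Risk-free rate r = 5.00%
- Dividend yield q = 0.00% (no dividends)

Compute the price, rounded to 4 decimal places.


Answer: Price = 8.7181

Derivation:
d1 = (ln(S/K) + (r - q + 0.5*sigma^2) * T) / (sigma * sqrt(T)) = 0.22852110
d2 = d1 - sigma * sqrt(T) = 0.05881547
exp(-rT) = 0.90483742; exp(-qT) = 1.00000000
C = S_0 * exp(-qT) * N(d1) - K * exp(-rT) * N(d2)
N(d1) = 0.59037942; N(d2) = 0.52345046
C = 109.6100 * 1.00000000 * 0.59037942 - 118.2200 * 0.90483742 * 0.52345046 = 8.7181


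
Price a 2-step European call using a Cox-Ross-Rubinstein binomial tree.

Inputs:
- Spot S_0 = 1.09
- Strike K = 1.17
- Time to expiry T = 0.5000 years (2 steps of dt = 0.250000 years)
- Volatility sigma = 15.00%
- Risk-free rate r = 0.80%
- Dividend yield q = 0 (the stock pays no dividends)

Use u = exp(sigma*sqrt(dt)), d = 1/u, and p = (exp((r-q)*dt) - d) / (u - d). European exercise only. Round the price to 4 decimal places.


Answer: Price = V(0,0) = 0.0235

Derivation:
dt = T/N = 0.250000
u = exp(sigma*sqrt(dt)) = 1.077884; d = 1/u = 0.927743
p = (exp((r-q)*dt) - d) / (u - d) = 0.494593
Discount per step: exp(-r*dt) = 0.998002
Stock lattice S(k, i) with i counting down-moves:
  k=0: S(0,0) = 1.0900
  k=1: S(1,0) = 1.1749; S(1,1) = 1.0112
  k=2: S(2,0) = 1.2664; S(2,1) = 1.0900; S(2,2) = 0.9382
Terminal payoffs V(N, i) = max(S_T - K, 0):
  V(2,0) = 0.096399; V(2,1) = 0.000000; V(2,2) = 0.000000
Backward induction: V(k, i) = exp(-r*dt) * [p * V(k+1, i) + (1-p) * V(k+1, i+1)].
  V(1,0) = exp(-r*dt) * [p*0.096399 + (1-p)*0.000000] = 0.047583
  V(1,1) = exp(-r*dt) * [p*0.000000 + (1-p)*0.000000] = 0.000000
  V(0,0) = exp(-r*dt) * [p*0.047583 + (1-p)*0.000000] = 0.023487


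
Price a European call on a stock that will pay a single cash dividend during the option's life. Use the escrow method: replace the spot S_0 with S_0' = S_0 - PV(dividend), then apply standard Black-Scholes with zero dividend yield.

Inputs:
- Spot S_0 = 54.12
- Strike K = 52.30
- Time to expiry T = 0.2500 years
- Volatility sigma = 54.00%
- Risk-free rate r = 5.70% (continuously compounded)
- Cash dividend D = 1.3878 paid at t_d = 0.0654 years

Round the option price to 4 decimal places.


PV(D) = D * exp(-r * t_d) = 1.3878 * 0.99627914 = 1.38263619
S_0' = S_0 - PV(D) = 54.1200 - 1.38263619 = 52.73736381
d1 = (ln(S_0'/K) + (r + sigma^2/2)*T) / (sigma*sqrt(T)) = 0.21862157
d2 = d1 - sigma*sqrt(T) = -0.05137843
exp(-rT) = 0.98585105
N(d1) = 0.58652758; N(d2) = 0.47951199
C = S_0' * N(d1) - K * exp(-rT) * N(d2) = 52.73736381 * 0.58652758 - 52.3000 * 0.98585105 * 0.47951199 = 6.2083

Answer: Price = 6.2083


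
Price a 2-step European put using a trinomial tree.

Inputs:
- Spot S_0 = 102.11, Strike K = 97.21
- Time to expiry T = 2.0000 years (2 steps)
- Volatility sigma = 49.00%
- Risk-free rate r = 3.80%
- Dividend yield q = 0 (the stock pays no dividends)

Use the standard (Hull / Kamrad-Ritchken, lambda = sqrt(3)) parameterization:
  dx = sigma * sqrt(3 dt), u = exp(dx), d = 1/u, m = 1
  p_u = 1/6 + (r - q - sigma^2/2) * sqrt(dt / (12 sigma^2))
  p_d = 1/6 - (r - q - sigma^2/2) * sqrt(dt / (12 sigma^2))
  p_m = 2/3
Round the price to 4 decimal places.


dt = T/N = 1.000000; dx = sigma*sqrt(3*dt) = 0.848705
u = exp(dx) = 2.336619; d = 1/u = 0.427969
p_u = 0.118328, p_m = 0.666667, p_d = 0.215005
Discount per step: exp(-r*dt) = 0.962713
Stock lattice S(k, j) with j the centered position index:
  k=0: S(0,+0) = 102.1100
  k=1: S(1,-1) = 43.6999; S(1,+0) = 102.1100; S(1,+1) = 238.5921
  k=2: S(2,-2) = 18.7022; S(2,-1) = 43.6999; S(2,+0) = 102.1100; S(2,+1) = 238.5921; S(2,+2) = 557.4989
Terminal payoffs V(N, j) = max(K - S_T, 0):
  V(2,-2) = 78.507805; V(2,-1) = 53.510102; V(2,+0) = 0.000000; V(2,+1) = 0.000000; V(2,+2) = 0.000000
Backward induction: V(k, j) = exp(-r*dt) * [p_u * V(k+1, j+1) + p_m * V(k+1, j) + p_d * V(k+1, j-1)]
  V(1,-1) = exp(-r*dt) * [p_u*0.000000 + p_m*53.510102 + p_d*78.507805] = 50.593428
  V(1,+0) = exp(-r*dt) * [p_u*0.000000 + p_m*0.000000 + p_d*53.510102] = 11.075955
  V(1,+1) = exp(-r*dt) * [p_u*0.000000 + p_m*0.000000 + p_d*0.000000] = 0.000000
  V(0,+0) = exp(-r*dt) * [p_u*0.000000 + p_m*11.075955 + p_d*50.593428] = 17.580882

Answer: Price = V(0,0) = 17.5809


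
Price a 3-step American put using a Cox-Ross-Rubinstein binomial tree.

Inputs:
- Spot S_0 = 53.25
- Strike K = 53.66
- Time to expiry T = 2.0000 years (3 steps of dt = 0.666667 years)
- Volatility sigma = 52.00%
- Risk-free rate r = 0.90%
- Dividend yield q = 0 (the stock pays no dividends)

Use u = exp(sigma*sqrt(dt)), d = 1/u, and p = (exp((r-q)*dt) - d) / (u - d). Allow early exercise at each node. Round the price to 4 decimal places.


dt = T/N = 0.666667
u = exp(sigma*sqrt(dt)) = 1.528945; d = 1/u = 0.654046
p = (exp((r-q)*dt) - d) / (u - d) = 0.402300
Discount per step: exp(-r*dt) = 0.994018
Stock lattice S(k, i) with i counting down-moves:
  k=0: S(0,0) = 53.2500
  k=1: S(1,0) = 81.4163; S(1,1) = 34.8279
  k=2: S(2,0) = 124.4811; S(2,1) = 53.2500; S(2,2) = 22.7791
  k=3: S(3,0) = 190.3249; S(3,1) = 81.4163; S(3,2) = 34.8279; S(3,3) = 14.8985
Terminal payoffs V(N, i) = max(K - S_T, 0):
  V(3,0) = 0.000000; V(3,1) = 0.000000; V(3,2) = 18.832072; V(3,3) = 38.761461
Backward induction: V(k, i) = exp(-r*dt) * [p * V(k+1, i) + (1-p) * V(k+1, i+1)]; then take max(V_cont, immediate exercise) for American.
  V(2,0) = exp(-r*dt) * [p*0.000000 + (1-p)*0.000000] = 0.000000; exercise = 0.000000; V(2,0) = max -> 0.000000
  V(2,1) = exp(-r*dt) * [p*0.000000 + (1-p)*18.832072] = 11.188591; exercise = 0.410000; V(2,1) = max -> 11.188591
  V(2,2) = exp(-r*dt) * [p*18.832072 + (1-p)*38.761461] = 30.559952; exercise = 30.880948; V(2,2) = max -> 30.880948
  V(1,0) = exp(-r*dt) * [p*0.000000 + (1-p)*11.188591] = 6.647413; exercise = 0.000000; V(1,0) = max -> 6.647413
  V(1,1) = exp(-r*dt) * [p*11.188591 + (1-p)*30.880948] = 22.821367; exercise = 18.832072; V(1,1) = max -> 22.821367
  V(0,0) = exp(-r*dt) * [p*6.647413 + (1-p)*22.821367] = 16.216986; exercise = 0.410000; V(0,0) = max -> 16.216986

Answer: Price = V(0,0) = 16.2170


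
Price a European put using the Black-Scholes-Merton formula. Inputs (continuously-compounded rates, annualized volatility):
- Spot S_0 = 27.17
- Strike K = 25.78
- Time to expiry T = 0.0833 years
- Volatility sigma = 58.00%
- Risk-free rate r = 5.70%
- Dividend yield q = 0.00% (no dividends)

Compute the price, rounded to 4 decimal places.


Answer: Price = 1.1077

Derivation:
d1 = (ln(S/K) + (r - q + 0.5*sigma^2) * T) / (sigma * sqrt(T)) = 0.42577300
d2 = d1 - sigma * sqrt(T) = 0.25837491
exp(-rT) = 0.99526315; exp(-qT) = 1.00000000
P = K * exp(-rT) * N(-d2) - S_0 * exp(-qT) * N(-d1)
N(-d1) = 0.33513663; N(-d2) = 0.39805879
P = 25.7800 * 0.99526315 * 0.39805879 - 27.1700 * 1.00000000 * 0.33513663 = 1.1077


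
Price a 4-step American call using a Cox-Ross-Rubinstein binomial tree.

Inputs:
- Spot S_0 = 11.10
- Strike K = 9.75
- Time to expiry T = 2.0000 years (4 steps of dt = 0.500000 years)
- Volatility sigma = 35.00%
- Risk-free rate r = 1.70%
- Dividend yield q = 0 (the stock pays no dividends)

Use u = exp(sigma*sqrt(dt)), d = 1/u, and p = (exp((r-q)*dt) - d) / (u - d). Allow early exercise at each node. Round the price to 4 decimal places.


Answer: Price = V(0,0) = 3.0020

Derivation:
dt = T/N = 0.500000
u = exp(sigma*sqrt(dt)) = 1.280803; d = 1/u = 0.780760
p = (exp((r-q)*dt) - d) / (u - d) = 0.455513
Discount per step: exp(-r*dt) = 0.991536
Stock lattice S(k, i) with i counting down-moves:
  k=0: S(0,0) = 11.1000
  k=1: S(1,0) = 14.2169; S(1,1) = 8.6664
  k=2: S(2,0) = 18.2091; S(2,1) = 11.1000; S(2,2) = 6.7664
  k=3: S(3,0) = 23.3222; S(3,1) = 14.2169; S(3,2) = 8.6664; S(3,3) = 5.2829
  k=4: S(4,0) = 29.8712; S(4,1) = 18.2091; S(4,2) = 11.1000; S(4,3) = 6.7664; S(4,4) = 4.1247
Terminal payoffs V(N, i) = max(S_T - K, 0):
  V(4,0) = 20.121194; V(4,1) = 8.459071; V(4,2) = 1.350000; V(4,3) = 0.000000; V(4,4) = 0.000000
Backward induction: V(k, i) = exp(-r*dt) * [p * V(k+1, i) + (1-p) * V(k+1, i+1)]; then take max(V_cont, immediate exercise) for American.
  V(3,0) = exp(-r*dt) * [p*20.121194 + (1-p)*8.459071] = 13.654760; exercise = 13.572236; V(3,0) = max -> 13.654760
  V(3,1) = exp(-r*dt) * [p*8.459071 + (1-p)*1.350000] = 4.549439; exercise = 4.466915; V(3,1) = max -> 4.549439
  V(3,2) = exp(-r*dt) * [p*1.350000 + (1-p)*0.000000] = 0.609738; exercise = 0.000000; V(3,2) = max -> 0.609738
  V(3,3) = exp(-r*dt) * [p*0.000000 + (1-p)*0.000000] = 0.000000; exercise = 0.000000; V(3,3) = max -> 0.000000
  V(2,0) = exp(-r*dt) * [p*13.654760 + (1-p)*4.549439] = 8.623420; exercise = 8.459071; V(2,0) = max -> 8.623420
  V(2,1) = exp(-r*dt) * [p*4.549439 + (1-p)*0.609738] = 2.383973; exercise = 1.350000; V(2,1) = max -> 2.383973
  V(2,2) = exp(-r*dt) * [p*0.609738 + (1-p)*0.000000] = 0.275393; exercise = 0.000000; V(2,2) = max -> 0.275393
  V(1,0) = exp(-r*dt) * [p*8.623420 + (1-p)*2.383973] = 5.181888; exercise = 4.466915; V(1,0) = max -> 5.181888
  V(1,1) = exp(-r*dt) * [p*2.383973 + (1-p)*0.275393] = 1.225418; exercise = 0.000000; V(1,1) = max -> 1.225418
  V(0,0) = exp(-r*dt) * [p*5.181888 + (1-p)*1.225418] = 3.002016; exercise = 1.350000; V(0,0) = max -> 3.002016


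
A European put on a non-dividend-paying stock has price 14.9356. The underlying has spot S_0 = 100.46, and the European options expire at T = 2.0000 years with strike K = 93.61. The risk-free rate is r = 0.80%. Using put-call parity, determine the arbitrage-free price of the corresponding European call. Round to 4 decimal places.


Answer: Call price = 23.2714

Derivation:
Put-call parity: C - P = S_0 * exp(-qT) - K * exp(-rT).
S_0 * exp(-qT) = 100.4600 * 1.00000000 = 100.46000000
K * exp(-rT) = 93.6100 * 0.98412732 = 92.12415843
C = P + S*exp(-qT) - K*exp(-rT)
C = 14.9356 + 100.46000000 - 92.12415843 = 23.2714


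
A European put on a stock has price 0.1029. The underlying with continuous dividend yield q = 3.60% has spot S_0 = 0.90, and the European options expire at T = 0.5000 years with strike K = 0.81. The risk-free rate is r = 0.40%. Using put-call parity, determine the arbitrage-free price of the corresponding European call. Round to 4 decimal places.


Answer: Call price = 0.1785

Derivation:
Put-call parity: C - P = S_0 * exp(-qT) - K * exp(-rT).
S_0 * exp(-qT) = 0.9000 * 0.98216103 = 0.88394493
K * exp(-rT) = 0.8100 * 0.99800200 = 0.80838162
C = P + S*exp(-qT) - K*exp(-rT)
C = 0.1029 + 0.88394493 - 0.80838162 = 0.1785


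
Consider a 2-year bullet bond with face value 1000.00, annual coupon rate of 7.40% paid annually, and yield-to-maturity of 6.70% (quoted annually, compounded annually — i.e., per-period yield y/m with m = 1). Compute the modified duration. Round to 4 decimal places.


Answer: Modified duration = 1.8102

Derivation:
Coupon per period c = face * coupon_rate / m = 74.000000
Periods per year m = 1; per-period yield y/m = 0.067000
Number of cashflows N = 2
Cashflows (t years, CF_t, discount factor 1/(1+y/m)^(m*t), PV):
  t = 1.0000: CF_t = 74.000000, DF = 0.937207, PV = 69.353327
  t = 2.0000: CF_t = 1074.000000, DF = 0.878357, PV = 943.355623
Price P = sum_t PV_t = 1012.708950
First compute Macaulay numerator sum_t t * PV_t:
  t * PV_t at t = 1.0000: 69.353327
  t * PV_t at t = 2.0000: 1886.711246
Macaulay duration D = 1956.064573 / 1012.708950 = 1.931517
Modified duration = D / (1 + y/m) = 1.931517 / (1 + 0.067000) = 1.810232


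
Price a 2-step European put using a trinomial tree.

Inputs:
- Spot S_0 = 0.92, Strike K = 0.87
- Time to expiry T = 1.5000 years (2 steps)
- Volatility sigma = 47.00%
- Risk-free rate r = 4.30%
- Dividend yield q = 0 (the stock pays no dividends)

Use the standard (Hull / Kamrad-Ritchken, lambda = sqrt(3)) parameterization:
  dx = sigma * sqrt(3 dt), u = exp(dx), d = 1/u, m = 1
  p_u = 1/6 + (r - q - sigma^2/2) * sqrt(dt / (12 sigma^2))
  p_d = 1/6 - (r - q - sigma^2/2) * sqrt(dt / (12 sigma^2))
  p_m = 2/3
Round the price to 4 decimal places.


dt = T/N = 0.750000; dx = sigma*sqrt(3*dt) = 0.705000
u = exp(dx) = 2.023847; d = 1/u = 0.494109
p_u = 0.130789, p_m = 0.666667, p_d = 0.202544
Discount per step: exp(-r*dt) = 0.968264
Stock lattice S(k, j) with j the centered position index:
  k=0: S(0,+0) = 0.9200
  k=1: S(1,-1) = 0.4546; S(1,+0) = 0.9200; S(1,+1) = 1.8619
  k=2: S(2,-2) = 0.2246; S(2,-1) = 0.4546; S(2,+0) = 0.9200; S(2,+1) = 1.8619; S(2,+2) = 3.7683
Terminal payoffs V(N, j) = max(K - S_T, 0):
  V(2,-2) = 0.645388; V(2,-1) = 0.415420; V(2,+0) = 0.000000; V(2,+1) = 0.000000; V(2,+2) = 0.000000
Backward induction: V(k, j) = exp(-r*dt) * [p_u * V(k+1, j+1) + p_m * V(k+1, j) + p_d * V(k+1, j-1)]
  V(1,-1) = exp(-r*dt) * [p_u*0.000000 + p_m*0.415420 + p_d*0.645388] = 0.394729
  V(1,+0) = exp(-r*dt) * [p_u*0.000000 + p_m*0.000000 + p_d*0.415420] = 0.081471
  V(1,+1) = exp(-r*dt) * [p_u*0.000000 + p_m*0.000000 + p_d*0.000000] = 0.000000
  V(0,+0) = exp(-r*dt) * [p_u*0.000000 + p_m*0.081471 + p_d*0.394729] = 0.130003

Answer: Price = V(0,0) = 0.1300
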